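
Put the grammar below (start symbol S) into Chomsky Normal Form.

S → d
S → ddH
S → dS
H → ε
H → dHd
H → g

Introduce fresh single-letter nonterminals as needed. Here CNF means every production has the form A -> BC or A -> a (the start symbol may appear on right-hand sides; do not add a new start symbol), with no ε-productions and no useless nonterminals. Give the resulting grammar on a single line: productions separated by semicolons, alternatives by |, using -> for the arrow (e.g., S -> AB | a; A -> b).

Nullable: {H}; after ε-elimination: S -> d | dS | dd | ddH; H -> g | dd | dHd.
No unit productions to eliminate.
TERM: introduce A -> d and substitute in every rule of length ≥2.
BIN: H -> AHA becomes H -> AB, B -> HA; S -> AAH becomes S -> AC, C -> AH.

S -> d | AA | AC | AS; A -> d; B -> HA; C -> AH; H -> g | AA | AB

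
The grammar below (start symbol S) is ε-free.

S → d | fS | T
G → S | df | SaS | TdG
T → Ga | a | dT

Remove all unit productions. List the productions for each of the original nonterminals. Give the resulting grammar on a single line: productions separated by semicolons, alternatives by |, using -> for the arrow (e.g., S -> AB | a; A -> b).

Unit productions: G->S, S->T.
Unit pairs (A ⇒* B via units): (G,S), (G,T), (S,T).
S: inherits non-unit rules of {S, T} → Ga | a | d | dT | fS.
G: inherits non-unit rules of {G, S, T} → Ga | SaS | TdG | a | d | dT | df | fS.
T: inherits non-unit rules of {T} → Ga | a | dT.

S -> a | d | Ga | dT | fS; G -> a | d | Ga | dT | df | fS | SaS | TdG; T -> a | Ga | dT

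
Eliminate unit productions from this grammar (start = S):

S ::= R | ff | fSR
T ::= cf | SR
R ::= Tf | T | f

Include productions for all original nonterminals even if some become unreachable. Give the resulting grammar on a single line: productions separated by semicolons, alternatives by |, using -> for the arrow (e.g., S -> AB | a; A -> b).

Unit productions: R->T, S->R.
Unit pairs (A ⇒* B via units): (R,T), (S,R), (S,T).
S: inherits non-unit rules of {R, S, T} → SR | Tf | cf | f | fSR | ff.
R: inherits non-unit rules of {R, T} → SR | Tf | cf | f.
T: inherits non-unit rules of {T} → SR | cf.

S -> f | SR | Tf | cf | ff | fSR; R -> f | SR | Tf | cf; T -> SR | cf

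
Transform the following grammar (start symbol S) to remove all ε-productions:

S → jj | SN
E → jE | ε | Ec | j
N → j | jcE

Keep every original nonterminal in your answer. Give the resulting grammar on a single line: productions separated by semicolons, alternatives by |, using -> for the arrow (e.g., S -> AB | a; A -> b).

Nullable set: {E}.
Drop E -> ε.
E -> Ec: E nullable, giving Ec | c.
E -> jE: E nullable, giving j | jE.
N -> jcE: E nullable, giving jc | jcE.
Unchanged (no nullable symbols): S -> SN; S -> jj; E -> j; N -> j.

S -> SN | jj; E -> c | j | Ec | jE; N -> j | jc | jcE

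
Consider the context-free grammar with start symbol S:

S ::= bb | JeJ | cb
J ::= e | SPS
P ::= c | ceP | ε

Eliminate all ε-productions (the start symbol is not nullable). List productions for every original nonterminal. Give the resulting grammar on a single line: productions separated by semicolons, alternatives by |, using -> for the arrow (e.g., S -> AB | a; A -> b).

Nullable set: {P}.
J -> SPS: P nullable, giving SPS | SS.
Drop P -> ε.
P -> ceP: P nullable, giving ce | ceP.
Unchanged (no nullable symbols): S -> JeJ; S -> bb; S -> cb; J -> e; P -> c.

S -> bb | cb | JeJ; J -> e | SS | SPS; P -> c | ce | ceP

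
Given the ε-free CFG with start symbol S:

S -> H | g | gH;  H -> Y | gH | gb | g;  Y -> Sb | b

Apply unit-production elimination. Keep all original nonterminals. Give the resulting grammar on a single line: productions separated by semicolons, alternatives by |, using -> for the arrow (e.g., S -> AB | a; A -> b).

Unit productions: H->Y, S->H.
Unit pairs (A ⇒* B via units): (H,Y), (S,H), (S,Y).
S: inherits non-unit rules of {H, S, Y} → Sb | b | g | gH | gb.
H: inherits non-unit rules of {H, Y} → Sb | b | g | gH | gb.
Y: inherits non-unit rules of {Y} → Sb | b.

S -> b | g | Sb | gH | gb; H -> b | g | Sb | gH | gb; Y -> b | Sb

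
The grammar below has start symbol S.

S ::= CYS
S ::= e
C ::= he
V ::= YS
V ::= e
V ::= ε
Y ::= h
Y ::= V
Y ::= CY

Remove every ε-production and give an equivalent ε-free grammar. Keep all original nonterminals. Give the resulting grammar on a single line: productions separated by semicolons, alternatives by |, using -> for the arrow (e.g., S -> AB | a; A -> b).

Nullable set: {V, Y}.
S -> CYS: Y nullable, giving CS | CYS.
Drop V -> ε.
V -> YS: Y nullable, giving S | YS.
Y -> CY: Y nullable, giving C | CY.
Y -> V: V nullable, giving V.
Unchanged (no nullable symbols): S -> e; C -> he; V -> e; Y -> h.

S -> e | CS | CYS; C -> he; V -> S | e | YS; Y -> C | V | h | CY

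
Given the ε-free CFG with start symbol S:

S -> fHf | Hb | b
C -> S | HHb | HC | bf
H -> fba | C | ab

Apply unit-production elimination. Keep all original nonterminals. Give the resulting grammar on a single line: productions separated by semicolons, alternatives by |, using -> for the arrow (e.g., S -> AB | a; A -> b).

Unit productions: C->S, H->C.
Unit pairs (A ⇒* B via units): (C,S), (H,C), (H,S).
S: inherits non-unit rules of {S} → Hb | b | fHf.
C: inherits non-unit rules of {C, S} → HC | HHb | Hb | b | bf | fHf.
H: inherits non-unit rules of {C, H, S} → HC | HHb | Hb | ab | b | bf | fHf | fba.

S -> b | Hb | fHf; C -> b | HC | Hb | bf | HHb | fHf; H -> b | HC | Hb | ab | bf | HHb | fHf | fba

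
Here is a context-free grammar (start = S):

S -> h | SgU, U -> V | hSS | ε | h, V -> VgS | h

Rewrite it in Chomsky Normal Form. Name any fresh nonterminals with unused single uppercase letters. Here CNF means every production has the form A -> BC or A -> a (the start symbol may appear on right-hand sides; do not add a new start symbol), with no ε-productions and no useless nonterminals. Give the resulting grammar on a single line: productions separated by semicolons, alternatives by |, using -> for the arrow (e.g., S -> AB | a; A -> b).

Nullable: {U}; after ε-elimination: S -> h | Sg | SgU; U -> V | h | hSS; V -> h | VgS.
After unit-elimination: S -> h | Sg | SgU; U -> h | VgS | hSS; V -> h | VgS.
TERM: introduce A -> g, B -> h and substitute in every rule of length ≥2.
BIN: S -> SAU becomes S -> SC, C -> AU; U -> BSS becomes U -> BD, D -> SS; U -> VAS becomes U -> VE, E -> AS; V -> VAS becomes V -> VF, F -> AS.

S -> h | SA | SC; A -> g; B -> h; C -> AU; D -> SS; E -> AS; F -> AS; U -> h | BD | VE; V -> h | VF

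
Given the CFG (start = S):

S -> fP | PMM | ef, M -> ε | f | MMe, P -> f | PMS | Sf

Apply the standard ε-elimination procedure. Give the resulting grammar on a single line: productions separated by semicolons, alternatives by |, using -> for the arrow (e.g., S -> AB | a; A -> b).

Nullable set: {M}.
S -> PMM: M, M nullable, giving P | PM | PMM.
Drop M -> ε.
M -> MMe: M, M nullable, giving MMe | Me | e.
P -> PMS: M nullable, giving PMS | PS.
Unchanged (no nullable symbols): S -> ef; S -> fP; M -> f; P -> Sf; P -> f.

S -> P | PM | ef | fP | PMM; M -> e | f | Me | MMe; P -> f | PS | Sf | PMS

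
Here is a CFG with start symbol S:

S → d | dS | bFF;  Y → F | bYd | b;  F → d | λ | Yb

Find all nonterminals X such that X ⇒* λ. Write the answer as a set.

Directly nullable (have an ε-rule): {F}.
Y is nullable via Y -> F (every symbol on the right is already known nullable).
Not nullable: S — each has a terminal in every rule's right-hand side or depends on a non-nullable symbol.

{F, Y}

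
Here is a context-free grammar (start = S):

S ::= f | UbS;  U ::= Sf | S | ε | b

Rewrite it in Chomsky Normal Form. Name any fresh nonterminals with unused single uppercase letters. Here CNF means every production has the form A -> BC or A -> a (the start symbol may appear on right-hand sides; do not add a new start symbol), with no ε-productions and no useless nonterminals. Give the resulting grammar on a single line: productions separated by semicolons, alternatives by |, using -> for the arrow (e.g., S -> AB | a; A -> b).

S -> f | AS | UC; A -> b; B -> f; C -> AS; D -> AS; U -> b | f | AS | SB | UD

Nullable: {U}; after ε-elimination: S -> f | bS | UbS; U -> S | b | Sf.
After unit-elimination: S -> f | bS | UbS; U -> b | f | Sf | bS | UbS.
TERM: introduce A -> b, B -> f and substitute in every rule of length ≥2.
BIN: S -> UAS becomes S -> UC, C -> AS; U -> UAS becomes U -> UD, D -> AS.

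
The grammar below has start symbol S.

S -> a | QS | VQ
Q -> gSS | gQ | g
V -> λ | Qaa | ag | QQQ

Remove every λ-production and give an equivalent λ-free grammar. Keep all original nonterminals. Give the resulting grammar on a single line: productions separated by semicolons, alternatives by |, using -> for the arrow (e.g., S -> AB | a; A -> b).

S -> Q | a | QS | VQ; Q -> g | gQ | gSS; V -> ag | QQQ | Qaa

Nullable set: {V}.
S -> VQ: V nullable, giving Q | VQ.
Drop V -> λ.
Unchanged (no nullable symbols): S -> QS; S -> a; Q -> g; Q -> gQ; Q -> gSS; V -> QQQ; V -> Qaa; V -> ag.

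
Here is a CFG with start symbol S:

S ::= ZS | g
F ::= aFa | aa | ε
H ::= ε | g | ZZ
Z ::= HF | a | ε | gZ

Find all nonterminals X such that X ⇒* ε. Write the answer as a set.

{F, H, Z}

Directly nullable (have an ε-rule): {F, H, Z}.
Not nullable: S — each has a terminal in every rule's right-hand side or depends on a non-nullable symbol.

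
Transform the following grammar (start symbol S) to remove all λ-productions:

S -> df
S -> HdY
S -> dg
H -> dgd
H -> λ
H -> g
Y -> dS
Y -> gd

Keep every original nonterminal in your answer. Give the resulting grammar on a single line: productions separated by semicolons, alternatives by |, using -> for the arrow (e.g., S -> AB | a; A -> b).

Nullable set: {H}.
S -> HdY: H nullable, giving HdY | dY.
Drop H -> λ.
Unchanged (no nullable symbols): S -> df; S -> dg; H -> dgd; H -> g; Y -> dS; Y -> gd.

S -> dY | df | dg | HdY; H -> g | dgd; Y -> dS | gd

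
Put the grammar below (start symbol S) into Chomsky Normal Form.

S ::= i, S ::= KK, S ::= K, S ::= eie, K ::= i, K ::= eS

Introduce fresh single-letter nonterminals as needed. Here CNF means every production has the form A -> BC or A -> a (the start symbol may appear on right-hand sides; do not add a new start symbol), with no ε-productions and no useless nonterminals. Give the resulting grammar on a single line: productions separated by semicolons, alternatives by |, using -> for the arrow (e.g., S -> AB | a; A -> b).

No ε-productions.
After unit-elimination: S -> i | KK | eS | eie; K -> i | eS.
TERM: introduce A -> e, B -> i and substitute in every rule of length ≥2.
BIN: S -> ABA becomes S -> AC, C -> BA.

S -> i | AC | AS | KK; A -> e; B -> i; C -> BA; K -> i | AS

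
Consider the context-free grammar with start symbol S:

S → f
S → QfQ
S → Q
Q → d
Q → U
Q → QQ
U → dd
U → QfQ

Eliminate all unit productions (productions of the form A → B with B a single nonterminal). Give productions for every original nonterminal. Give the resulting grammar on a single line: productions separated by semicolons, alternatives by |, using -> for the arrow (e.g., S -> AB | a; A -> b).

Unit productions: Q->U, S->Q.
Unit pairs (A ⇒* B via units): (Q,U), (S,Q), (S,U).
S: inherits non-unit rules of {Q, S, U} → QQ | QfQ | d | dd | f.
Q: inherits non-unit rules of {Q, U} → QQ | QfQ | d | dd.
U: inherits non-unit rules of {U} → QfQ | dd.

S -> d | f | QQ | dd | QfQ; Q -> d | QQ | dd | QfQ; U -> dd | QfQ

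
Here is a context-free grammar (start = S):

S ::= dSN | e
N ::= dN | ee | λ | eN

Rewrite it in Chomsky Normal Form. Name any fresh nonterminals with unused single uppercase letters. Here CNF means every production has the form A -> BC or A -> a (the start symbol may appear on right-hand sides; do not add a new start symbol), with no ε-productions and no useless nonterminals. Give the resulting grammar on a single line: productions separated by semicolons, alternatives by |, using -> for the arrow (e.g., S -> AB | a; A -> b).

Nullable: {N}; after ε-elimination: S -> e | dS | dSN; N -> d | e | dN | eN | ee.
No unit productions to eliminate.
TERM: introduce A -> d, B -> e and substitute in every rule of length ≥2.
BIN: S -> ASN becomes S -> AC, C -> SN.

S -> e | AC | AS; A -> d; B -> e; C -> SN; N -> d | e | AN | BB | BN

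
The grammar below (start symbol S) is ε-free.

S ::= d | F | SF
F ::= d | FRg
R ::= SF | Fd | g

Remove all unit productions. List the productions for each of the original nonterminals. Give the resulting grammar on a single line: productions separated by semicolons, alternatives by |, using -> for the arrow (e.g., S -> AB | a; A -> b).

S -> d | SF | FRg; F -> d | FRg; R -> g | Fd | SF

Unit productions: S->F.
Unit pairs (A ⇒* B via units): (S,F).
S: inherits non-unit rules of {F, S} → FRg | SF | d.
F: inherits non-unit rules of {F} → FRg | d.
R: inherits non-unit rules of {R} → Fd | SF | g.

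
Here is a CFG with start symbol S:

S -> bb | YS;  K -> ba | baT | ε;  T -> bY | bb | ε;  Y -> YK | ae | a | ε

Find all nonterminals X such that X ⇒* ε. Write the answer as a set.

{K, T, Y}

Directly nullable (have an ε-rule): {K, T, Y}.
Not nullable: S — each has a terminal in every rule's right-hand side or depends on a non-nullable symbol.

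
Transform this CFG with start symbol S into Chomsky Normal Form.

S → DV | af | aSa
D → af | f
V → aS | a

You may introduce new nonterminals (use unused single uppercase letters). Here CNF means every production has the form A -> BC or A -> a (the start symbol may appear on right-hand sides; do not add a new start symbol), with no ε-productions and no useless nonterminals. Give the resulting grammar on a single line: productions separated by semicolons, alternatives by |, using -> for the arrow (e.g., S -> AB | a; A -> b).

No ε-productions.
No unit productions to eliminate.
TERM: introduce A -> a, B -> f and substitute in every rule of length ≥2.
BIN: S -> ASA becomes S -> AC, C -> SA.

S -> AB | AC | DV; A -> a; B -> f; C -> SA; D -> f | AB; V -> a | AS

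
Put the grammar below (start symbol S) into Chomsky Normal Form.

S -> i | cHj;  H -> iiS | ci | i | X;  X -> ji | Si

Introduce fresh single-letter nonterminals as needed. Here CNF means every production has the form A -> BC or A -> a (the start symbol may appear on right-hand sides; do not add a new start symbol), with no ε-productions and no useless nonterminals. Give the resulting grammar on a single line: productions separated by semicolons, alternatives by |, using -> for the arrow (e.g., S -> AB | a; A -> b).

S -> i | BE; A -> i; B -> c; C -> j; D -> AS; E -> HC; H -> i | AD | BA | CA | SA

No ε-productions.
After unit-elimination: S -> i | cHj; H -> i | Si | ci | ji | iiS; X -> Si | ji.
TERM: introduce B -> c, A -> i, C -> j and substitute in every rule of length ≥2.
BIN: H -> AAS becomes H -> AD, D -> AS; S -> BHC becomes S -> BE, E -> HC.
Drop unreachable/unproductive: X.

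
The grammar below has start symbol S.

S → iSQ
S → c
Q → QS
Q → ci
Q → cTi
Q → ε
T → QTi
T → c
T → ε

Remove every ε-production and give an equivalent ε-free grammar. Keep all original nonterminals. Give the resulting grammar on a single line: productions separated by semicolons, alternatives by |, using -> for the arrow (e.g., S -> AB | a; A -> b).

Nullable set: {Q, T}.
S -> iSQ: Q nullable, giving iS | iSQ.
Drop Q -> ε.
Q -> QS: Q nullable, giving QS | S.
Q -> cTi: T nullable, giving cTi | ci.
Drop T -> ε.
T -> QTi: Q, T nullable, giving QTi | Qi | Ti | i.
Unchanged (no nullable symbols): S -> c; Q -> ci; T -> c.

S -> c | iS | iSQ; Q -> S | QS | ci | cTi; T -> c | i | Qi | Ti | QTi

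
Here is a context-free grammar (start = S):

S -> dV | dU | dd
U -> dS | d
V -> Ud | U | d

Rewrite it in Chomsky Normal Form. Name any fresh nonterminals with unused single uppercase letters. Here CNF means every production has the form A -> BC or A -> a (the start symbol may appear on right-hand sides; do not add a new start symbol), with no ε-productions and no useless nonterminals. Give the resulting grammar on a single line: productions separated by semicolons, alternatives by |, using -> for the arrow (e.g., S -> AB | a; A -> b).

No ε-productions.
After unit-elimination: S -> dU | dV | dd; U -> d | dS; V -> d | Ud | dS.
TERM: introduce A -> d and substitute in every rule of length ≥2.

S -> AA | AU | AV; A -> d; U -> d | AS; V -> d | AS | UA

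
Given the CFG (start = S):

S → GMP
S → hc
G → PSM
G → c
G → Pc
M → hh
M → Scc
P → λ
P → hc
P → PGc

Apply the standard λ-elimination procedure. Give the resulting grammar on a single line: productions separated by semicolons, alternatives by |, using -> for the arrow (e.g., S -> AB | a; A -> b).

S -> GM | hc | GMP; G -> c | Pc | SM | PSM; M -> hh | Scc; P -> Gc | hc | PGc

Nullable set: {P}.
S -> GMP: P nullable, giving GM | GMP.
G -> PSM: P nullable, giving PSM | SM.
G -> Pc: P nullable, giving Pc | c.
Drop P -> λ.
P -> PGc: P nullable, giving Gc | PGc.
Unchanged (no nullable symbols): S -> hc; G -> c; M -> Scc; M -> hh; P -> hc.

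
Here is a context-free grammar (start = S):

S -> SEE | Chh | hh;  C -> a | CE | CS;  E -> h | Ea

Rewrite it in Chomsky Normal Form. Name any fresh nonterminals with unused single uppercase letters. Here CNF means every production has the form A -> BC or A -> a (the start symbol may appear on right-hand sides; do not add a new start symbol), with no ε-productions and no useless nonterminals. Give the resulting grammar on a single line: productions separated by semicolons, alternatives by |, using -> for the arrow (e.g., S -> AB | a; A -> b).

S -> BB | CD | SF; A -> a; B -> h; C -> a | CE | CS; D -> BB; E -> h | EA; F -> EE

No ε-productions.
No unit productions to eliminate.
TERM: introduce A -> a, B -> h and substitute in every rule of length ≥2.
BIN: S -> CBB becomes S -> CD, D -> BB; S -> SEE becomes S -> SF, F -> EE.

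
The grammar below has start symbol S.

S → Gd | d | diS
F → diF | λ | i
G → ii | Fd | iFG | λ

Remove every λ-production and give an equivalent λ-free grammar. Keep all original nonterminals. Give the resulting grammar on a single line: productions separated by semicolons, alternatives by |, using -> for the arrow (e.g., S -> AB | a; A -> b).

Nullable set: {F, G}.
S -> Gd: G nullable, giving Gd | d.
Drop F -> λ.
F -> diF: F nullable, giving di | diF.
Drop G -> λ.
G -> Fd: F nullable, giving Fd | d.
G -> iFG: F, G nullable, giving i | iF | iFG | iG.
Unchanged (no nullable symbols): S -> d; S -> diS; F -> i; G -> ii.

S -> d | Gd | diS; F -> i | di | diF; G -> d | i | Fd | iF | iG | ii | iFG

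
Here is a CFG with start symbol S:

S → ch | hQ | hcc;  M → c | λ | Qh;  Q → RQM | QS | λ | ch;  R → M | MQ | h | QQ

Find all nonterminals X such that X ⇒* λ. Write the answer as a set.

Directly nullable (have an ε-rule): {M, Q}.
R is nullable via R -> M (every symbol on the right is already known nullable).
Not nullable: S — each has a terminal in every rule's right-hand side or depends on a non-nullable symbol.

{M, Q, R}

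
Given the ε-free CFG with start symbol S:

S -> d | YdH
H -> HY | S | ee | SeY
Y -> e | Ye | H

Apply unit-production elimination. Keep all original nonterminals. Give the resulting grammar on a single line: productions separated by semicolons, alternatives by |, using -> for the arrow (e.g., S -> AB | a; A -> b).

S -> d | YdH; H -> d | HY | ee | SeY | YdH; Y -> d | e | HY | Ye | ee | SeY | YdH

Unit productions: H->S, Y->H.
Unit pairs (A ⇒* B via units): (H,S), (Y,H), (Y,S).
S: inherits non-unit rules of {S} → YdH | d.
H: inherits non-unit rules of {H, S} → HY | SeY | YdH | d | ee.
Y: inherits non-unit rules of {H, S, Y} → HY | SeY | YdH | Ye | d | e | ee.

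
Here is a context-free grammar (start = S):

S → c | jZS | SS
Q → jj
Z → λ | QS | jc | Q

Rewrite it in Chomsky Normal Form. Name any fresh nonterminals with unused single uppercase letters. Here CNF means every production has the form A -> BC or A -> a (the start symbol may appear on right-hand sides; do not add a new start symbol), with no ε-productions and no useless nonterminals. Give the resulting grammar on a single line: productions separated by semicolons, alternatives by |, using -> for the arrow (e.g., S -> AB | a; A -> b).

Nullable: {Z}; after ε-elimination: S -> c | SS | jS | jZS; Q -> jj; Z -> Q | QS | jc.
After unit-elimination: S -> c | SS | jS | jZS; Q -> jj; Z -> QS | jc | jj.
TERM: introduce B -> c, A -> j and substitute in every rule of length ≥2.
BIN: S -> AZS becomes S -> AC, C -> ZS.

S -> c | AC | AS | SS; A -> j; B -> c; C -> ZS; Q -> AA; Z -> AA | AB | QS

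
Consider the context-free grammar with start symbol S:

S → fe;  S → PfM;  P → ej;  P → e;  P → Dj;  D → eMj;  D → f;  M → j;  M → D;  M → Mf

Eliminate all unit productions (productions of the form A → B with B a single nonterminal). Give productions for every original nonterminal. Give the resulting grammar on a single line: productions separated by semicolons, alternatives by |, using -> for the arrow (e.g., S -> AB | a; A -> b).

S -> fe | PfM; D -> f | eMj; M -> f | j | Mf | eMj; P -> e | Dj | ej

Unit productions: M->D.
Unit pairs (A ⇒* B via units): (M,D).
S: inherits non-unit rules of {S} → PfM | fe.
D: inherits non-unit rules of {D} → eMj | f.
M: inherits non-unit rules of {D, M} → Mf | eMj | f | j.
P: inherits non-unit rules of {P} → Dj | e | ej.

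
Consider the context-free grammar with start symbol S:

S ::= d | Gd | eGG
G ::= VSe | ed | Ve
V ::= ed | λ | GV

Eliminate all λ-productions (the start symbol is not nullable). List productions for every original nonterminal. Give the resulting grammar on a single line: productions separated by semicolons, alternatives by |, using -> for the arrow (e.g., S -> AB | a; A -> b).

Nullable set: {V}.
G -> VSe: V nullable, giving Se | VSe.
G -> Ve: V nullable, giving Ve | e.
Drop V -> λ.
V -> GV: V nullable, giving G | GV.
Unchanged (no nullable symbols): S -> Gd; S -> d; S -> eGG; G -> ed; V -> ed.

S -> d | Gd | eGG; G -> e | Se | Ve | ed | VSe; V -> G | GV | ed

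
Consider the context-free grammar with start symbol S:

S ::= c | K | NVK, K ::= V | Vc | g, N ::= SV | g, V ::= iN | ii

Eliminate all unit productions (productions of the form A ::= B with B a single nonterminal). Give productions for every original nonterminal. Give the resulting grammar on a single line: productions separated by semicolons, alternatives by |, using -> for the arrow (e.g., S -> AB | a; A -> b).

Unit productions: K->V, S->K.
Unit pairs (A ⇒* B via units): (K,V), (S,K), (S,V).
S: inherits non-unit rules of {K, S, V} → NVK | Vc | c | g | iN | ii.
K: inherits non-unit rules of {K, V} → Vc | g | iN | ii.
N: inherits non-unit rules of {N} → SV | g.
V: inherits non-unit rules of {V} → iN | ii.

S -> c | g | Vc | iN | ii | NVK; K -> g | Vc | iN | ii; N -> g | SV; V -> iN | ii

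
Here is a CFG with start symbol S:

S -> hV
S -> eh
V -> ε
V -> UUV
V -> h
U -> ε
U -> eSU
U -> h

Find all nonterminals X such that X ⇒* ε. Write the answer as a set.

{U, V}

Directly nullable (have an ε-rule): {U, V}.
Not nullable: S — each has a terminal in every rule's right-hand side or depends on a non-nullable symbol.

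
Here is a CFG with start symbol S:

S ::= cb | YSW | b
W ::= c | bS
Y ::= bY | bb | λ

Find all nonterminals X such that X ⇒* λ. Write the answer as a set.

Directly nullable (have an ε-rule): {Y}.
Not nullable: S, W — each has a terminal in every rule's right-hand side or depends on a non-nullable symbol.

{Y}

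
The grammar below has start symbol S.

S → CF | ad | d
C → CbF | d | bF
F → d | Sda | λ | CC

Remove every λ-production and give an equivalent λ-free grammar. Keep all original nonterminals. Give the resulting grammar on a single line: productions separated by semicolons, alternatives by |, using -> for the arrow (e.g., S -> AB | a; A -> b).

S -> C | d | CF | ad; C -> b | d | Cb | bF | CbF; F -> d | CC | Sda

Nullable set: {F}.
S -> CF: F nullable, giving C | CF.
C -> CbF: F nullable, giving Cb | CbF.
C -> bF: F nullable, giving b | bF.
Drop F -> λ.
Unchanged (no nullable symbols): S -> ad; S -> d; C -> d; F -> CC; F -> Sda; F -> d.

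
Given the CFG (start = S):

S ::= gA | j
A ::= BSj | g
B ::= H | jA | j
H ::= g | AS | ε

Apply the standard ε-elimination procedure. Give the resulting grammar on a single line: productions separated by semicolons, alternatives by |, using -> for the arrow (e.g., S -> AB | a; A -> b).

S -> j | gA; A -> g | Sj | BSj; B -> H | j | jA; H -> g | AS

Nullable set: {B, H}.
A -> BSj: B nullable, giving BSj | Sj.
B -> H: H nullable, giving H.
Drop H -> ε.
Unchanged (no nullable symbols): S -> gA; S -> j; A -> g; B -> j; B -> jA; H -> AS; H -> g.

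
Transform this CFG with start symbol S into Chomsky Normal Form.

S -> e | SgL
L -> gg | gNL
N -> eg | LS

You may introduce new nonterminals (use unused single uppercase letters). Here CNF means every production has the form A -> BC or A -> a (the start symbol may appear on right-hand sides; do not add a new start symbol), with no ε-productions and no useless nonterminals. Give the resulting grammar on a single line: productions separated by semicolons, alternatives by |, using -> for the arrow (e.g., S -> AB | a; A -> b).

No ε-productions.
No unit productions to eliminate.
TERM: introduce B -> e, A -> g and substitute in every rule of length ≥2.
BIN: L -> ANL becomes L -> AC, C -> NL; S -> SAL becomes S -> SD, D -> AL.

S -> e | SD; A -> g; B -> e; C -> NL; D -> AL; L -> AA | AC; N -> BA | LS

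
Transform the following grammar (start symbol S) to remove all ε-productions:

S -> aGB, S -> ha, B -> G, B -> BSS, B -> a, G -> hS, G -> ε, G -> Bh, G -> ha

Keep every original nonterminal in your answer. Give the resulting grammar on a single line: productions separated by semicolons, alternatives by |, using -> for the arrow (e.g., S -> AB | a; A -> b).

S -> a | aB | aG | ha | aGB; B -> G | a | SS | BSS; G -> h | Bh | hS | ha

Nullable set: {B, G}.
S -> aGB: G, B nullable, giving a | aB | aG | aGB.
B -> BSS: B nullable, giving BSS | SS.
B -> G: G nullable, giving G.
Drop G -> ε.
G -> Bh: B nullable, giving Bh | h.
Unchanged (no nullable symbols): S -> ha; B -> a; G -> hS; G -> ha.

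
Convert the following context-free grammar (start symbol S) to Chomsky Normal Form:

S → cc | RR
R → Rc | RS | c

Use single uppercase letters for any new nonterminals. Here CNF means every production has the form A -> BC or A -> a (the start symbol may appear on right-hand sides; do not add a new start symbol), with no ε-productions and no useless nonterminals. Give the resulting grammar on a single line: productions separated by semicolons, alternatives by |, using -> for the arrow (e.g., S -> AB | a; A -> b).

S -> AA | RR; A -> c; R -> c | RA | RS

No ε-productions.
No unit productions to eliminate.
TERM: introduce A -> c and substitute in every rule of length ≥2.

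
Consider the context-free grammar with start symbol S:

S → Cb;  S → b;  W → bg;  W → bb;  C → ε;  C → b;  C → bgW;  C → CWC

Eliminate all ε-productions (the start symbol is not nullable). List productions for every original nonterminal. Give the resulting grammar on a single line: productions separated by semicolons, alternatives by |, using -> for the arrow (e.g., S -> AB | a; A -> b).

S -> b | Cb; C -> W | b | CW | WC | CWC | bgW; W -> bb | bg

Nullable set: {C}.
S -> Cb: C nullable, giving Cb | b.
Drop C -> ε.
C -> CWC: C, C nullable, giving CW | CWC | W | WC.
Unchanged (no nullable symbols): S -> b; C -> b; C -> bgW; W -> bb; W -> bg.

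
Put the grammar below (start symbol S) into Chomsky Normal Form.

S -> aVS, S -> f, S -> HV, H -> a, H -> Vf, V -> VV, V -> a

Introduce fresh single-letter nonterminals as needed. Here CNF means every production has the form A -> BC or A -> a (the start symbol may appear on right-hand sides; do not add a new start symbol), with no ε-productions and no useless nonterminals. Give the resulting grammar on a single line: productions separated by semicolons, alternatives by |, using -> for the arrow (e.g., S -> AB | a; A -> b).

No ε-productions.
No unit productions to eliminate.
TERM: introduce B -> a, A -> f and substitute in every rule of length ≥2.
BIN: S -> BVS becomes S -> BC, C -> VS.

S -> f | BC | HV; A -> f; B -> a; C -> VS; H -> a | VA; V -> a | VV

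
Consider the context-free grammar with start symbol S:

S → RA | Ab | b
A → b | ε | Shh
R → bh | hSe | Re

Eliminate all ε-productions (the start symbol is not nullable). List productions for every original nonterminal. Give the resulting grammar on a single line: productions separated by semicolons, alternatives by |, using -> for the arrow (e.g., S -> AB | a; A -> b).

S -> R | b | Ab | RA; A -> b | Shh; R -> Re | bh | hSe

Nullable set: {A}.
S -> Ab: A nullable, giving Ab | b.
S -> RA: A nullable, giving R | RA.
Drop A -> ε.
Unchanged (no nullable symbols): S -> b; A -> Shh; A -> b; R -> Re; R -> bh; R -> hSe.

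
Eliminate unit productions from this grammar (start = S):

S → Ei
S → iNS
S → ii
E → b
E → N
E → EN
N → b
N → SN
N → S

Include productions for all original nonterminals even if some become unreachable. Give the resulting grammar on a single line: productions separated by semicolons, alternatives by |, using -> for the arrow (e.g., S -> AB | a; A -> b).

Unit productions: E->N, N->S.
Unit pairs (A ⇒* B via units): (E,N), (E,S), (N,S).
S: inherits non-unit rules of {S} → Ei | iNS | ii.
E: inherits non-unit rules of {E, N, S} → EN | Ei | SN | b | iNS | ii.
N: inherits non-unit rules of {N, S} → Ei | SN | b | iNS | ii.

S -> Ei | ii | iNS; E -> b | EN | Ei | SN | ii | iNS; N -> b | Ei | SN | ii | iNS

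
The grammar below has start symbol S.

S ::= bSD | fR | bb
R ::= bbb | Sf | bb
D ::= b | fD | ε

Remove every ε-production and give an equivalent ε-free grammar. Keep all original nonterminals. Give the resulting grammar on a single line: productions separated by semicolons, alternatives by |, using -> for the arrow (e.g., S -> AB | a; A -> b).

S -> bS | bb | fR | bSD; D -> b | f | fD; R -> Sf | bb | bbb

Nullable set: {D}.
S -> bSD: D nullable, giving bS | bSD.
Drop D -> ε.
D -> fD: D nullable, giving f | fD.
Unchanged (no nullable symbols): S -> bb; S -> fR; D -> b; R -> Sf; R -> bb; R -> bbb.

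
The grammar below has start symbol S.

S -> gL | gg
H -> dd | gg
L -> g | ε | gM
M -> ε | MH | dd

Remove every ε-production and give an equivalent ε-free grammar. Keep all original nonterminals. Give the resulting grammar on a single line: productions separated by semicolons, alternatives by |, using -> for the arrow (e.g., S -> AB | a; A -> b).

Nullable set: {L, M}.
S -> gL: L nullable, giving g | gL.
Drop L -> ε.
L -> gM: M nullable, giving g | gM.
Drop M -> ε.
M -> MH: M nullable, giving H | MH.
Unchanged (no nullable symbols): S -> gg; H -> dd; H -> gg; L -> g; M -> dd.

S -> g | gL | gg; H -> dd | gg; L -> g | gM; M -> H | MH | dd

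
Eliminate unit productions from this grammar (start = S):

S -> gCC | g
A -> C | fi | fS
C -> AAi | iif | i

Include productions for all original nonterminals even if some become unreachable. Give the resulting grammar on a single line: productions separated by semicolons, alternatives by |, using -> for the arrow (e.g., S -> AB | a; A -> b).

Unit productions: A->C.
Unit pairs (A ⇒* B via units): (A,C).
S: inherits non-unit rules of {S} → g | gCC.
A: inherits non-unit rules of {A, C} → AAi | fS | fi | i | iif.
C: inherits non-unit rules of {C} → AAi | i | iif.

S -> g | gCC; A -> i | fS | fi | AAi | iif; C -> i | AAi | iif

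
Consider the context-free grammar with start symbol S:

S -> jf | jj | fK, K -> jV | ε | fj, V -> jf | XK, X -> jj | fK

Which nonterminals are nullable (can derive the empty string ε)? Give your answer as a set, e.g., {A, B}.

Directly nullable (have an ε-rule): {K}.
Not nullable: S, V, X — each has a terminal in every rule's right-hand side or depends on a non-nullable symbol.

{K}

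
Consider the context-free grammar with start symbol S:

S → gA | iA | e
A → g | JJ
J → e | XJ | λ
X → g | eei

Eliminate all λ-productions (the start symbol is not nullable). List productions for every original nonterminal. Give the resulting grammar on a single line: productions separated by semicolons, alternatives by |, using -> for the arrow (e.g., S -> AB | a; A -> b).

S -> e | g | i | gA | iA; A -> J | g | JJ; J -> X | e | XJ; X -> g | eei

Nullable set: {A, J}.
S -> gA: A nullable, giving g | gA.
S -> iA: A nullable, giving i | iA.
A -> JJ: J, J nullable, giving J | JJ.
Drop J -> λ.
J -> XJ: J nullable, giving X | XJ.
Unchanged (no nullable symbols): S -> e; A -> g; J -> e; X -> eei; X -> g.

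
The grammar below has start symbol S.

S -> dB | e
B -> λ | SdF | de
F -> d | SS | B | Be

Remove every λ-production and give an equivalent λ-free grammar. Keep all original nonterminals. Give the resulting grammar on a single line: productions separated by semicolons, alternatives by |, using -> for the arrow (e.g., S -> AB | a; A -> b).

S -> d | e | dB; B -> Sd | de | SdF; F -> B | d | e | Be | SS

Nullable set: {B, F}.
S -> dB: B nullable, giving d | dB.
Drop B -> λ.
B -> SdF: F nullable, giving Sd | SdF.
F -> B: B nullable, giving B.
F -> Be: B nullable, giving Be | e.
Unchanged (no nullable symbols): S -> e; B -> de; F -> SS; F -> d.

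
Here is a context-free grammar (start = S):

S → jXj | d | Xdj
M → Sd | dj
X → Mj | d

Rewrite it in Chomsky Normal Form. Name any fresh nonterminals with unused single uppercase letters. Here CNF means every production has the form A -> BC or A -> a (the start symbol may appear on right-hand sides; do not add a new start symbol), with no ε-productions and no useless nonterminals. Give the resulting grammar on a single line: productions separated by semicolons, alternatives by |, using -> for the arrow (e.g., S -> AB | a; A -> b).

No ε-productions.
No unit productions to eliminate.
TERM: introduce A -> d, B -> j and substitute in every rule of length ≥2.
BIN: S -> BXB becomes S -> BC, C -> XB; S -> XAB becomes S -> XD, D -> AB.

S -> d | BC | XD; A -> d; B -> j; C -> XB; D -> AB; M -> AB | SA; X -> d | MB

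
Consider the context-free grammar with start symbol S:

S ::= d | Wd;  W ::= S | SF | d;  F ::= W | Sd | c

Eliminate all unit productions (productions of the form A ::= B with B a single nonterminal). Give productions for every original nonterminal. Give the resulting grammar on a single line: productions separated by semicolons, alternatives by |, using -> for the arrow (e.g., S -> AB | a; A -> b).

S -> d | Wd; F -> c | d | SF | Sd | Wd; W -> d | SF | Wd

Unit productions: F->W, W->S.
Unit pairs (A ⇒* B via units): (F,S), (F,W), (W,S).
S: inherits non-unit rules of {S} → Wd | d.
F: inherits non-unit rules of {F, S, W} → SF | Sd | Wd | c | d.
W: inherits non-unit rules of {S, W} → SF | Wd | d.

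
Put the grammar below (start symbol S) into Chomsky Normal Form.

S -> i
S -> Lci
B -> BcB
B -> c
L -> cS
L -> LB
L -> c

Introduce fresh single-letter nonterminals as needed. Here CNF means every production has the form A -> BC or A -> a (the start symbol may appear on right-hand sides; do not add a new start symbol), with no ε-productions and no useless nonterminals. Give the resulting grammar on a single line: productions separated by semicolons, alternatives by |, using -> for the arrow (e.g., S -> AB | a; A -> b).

No ε-productions.
No unit productions to eliminate.
TERM: introduce A -> c, C -> i and substitute in every rule of length ≥2.
BIN: B -> BAB becomes B -> BD, D -> AB; S -> LAC becomes S -> LE, E -> AC.

S -> i | LE; A -> c; B -> c | BD; C -> i; D -> AB; E -> AC; L -> c | AS | LB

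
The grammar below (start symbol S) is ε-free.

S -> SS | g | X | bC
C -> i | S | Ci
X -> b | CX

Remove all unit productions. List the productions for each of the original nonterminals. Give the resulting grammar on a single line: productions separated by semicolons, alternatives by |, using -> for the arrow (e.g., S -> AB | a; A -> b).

S -> b | g | CX | SS | bC; C -> b | g | i | CX | Ci | SS | bC; X -> b | CX

Unit productions: C->S, S->X.
Unit pairs (A ⇒* B via units): (C,S), (C,X), (S,X).
S: inherits non-unit rules of {S, X} → CX | SS | b | bC | g.
C: inherits non-unit rules of {C, S, X} → CX | Ci | SS | b | bC | g | i.
X: inherits non-unit rules of {X} → CX | b.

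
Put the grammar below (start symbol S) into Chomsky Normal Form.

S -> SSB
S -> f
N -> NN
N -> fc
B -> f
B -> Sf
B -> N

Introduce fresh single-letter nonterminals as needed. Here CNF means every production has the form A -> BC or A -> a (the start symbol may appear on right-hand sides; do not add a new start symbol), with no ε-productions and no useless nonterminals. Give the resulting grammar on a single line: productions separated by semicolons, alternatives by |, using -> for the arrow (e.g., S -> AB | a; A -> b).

No ε-productions.
After unit-elimination: S -> f | SSB; B -> f | NN | Sf | fc; N -> NN | fc.
TERM: introduce C -> c, A -> f and substitute in every rule of length ≥2.
BIN: S -> SSB becomes S -> SD, D -> SB.

S -> f | SD; A -> f; B -> f | AC | NN | SA; C -> c; D -> SB; N -> AC | NN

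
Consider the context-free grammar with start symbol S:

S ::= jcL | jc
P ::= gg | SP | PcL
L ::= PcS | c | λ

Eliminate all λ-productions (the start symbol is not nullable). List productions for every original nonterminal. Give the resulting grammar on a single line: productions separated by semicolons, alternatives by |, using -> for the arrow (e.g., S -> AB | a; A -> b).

S -> jc | jcL; L -> c | PcS; P -> Pc | SP | gg | PcL

Nullable set: {L}.
S -> jcL: L nullable, giving jc | jcL.
Drop L -> λ.
P -> PcL: L nullable, giving Pc | PcL.
Unchanged (no nullable symbols): S -> jc; L -> PcS; L -> c; P -> SP; P -> gg.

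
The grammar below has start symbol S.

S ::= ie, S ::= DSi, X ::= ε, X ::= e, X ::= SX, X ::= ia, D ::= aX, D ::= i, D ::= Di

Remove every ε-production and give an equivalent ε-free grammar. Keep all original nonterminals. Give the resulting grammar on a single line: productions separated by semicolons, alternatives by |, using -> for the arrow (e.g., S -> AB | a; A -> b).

Nullable set: {X}.
D -> aX: X nullable, giving a | aX.
Drop X -> ε.
X -> SX: X nullable, giving S | SX.
Unchanged (no nullable symbols): S -> DSi; S -> ie; D -> Di; D -> i; X -> e; X -> ia.

S -> ie | DSi; D -> a | i | Di | aX; X -> S | e | SX | ia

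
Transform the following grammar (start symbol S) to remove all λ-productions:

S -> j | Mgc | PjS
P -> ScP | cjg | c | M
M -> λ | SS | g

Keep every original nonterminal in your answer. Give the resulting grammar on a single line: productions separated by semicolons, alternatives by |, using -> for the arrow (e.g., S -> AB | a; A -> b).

Nullable set: {M, P}.
S -> Mgc: M nullable, giving Mgc | gc.
S -> PjS: P nullable, giving PjS | jS.
Drop M -> λ.
P -> M: M nullable, giving M.
P -> ScP: P nullable, giving Sc | ScP.
Unchanged (no nullable symbols): S -> j; M -> SS; M -> g; P -> c; P -> cjg.

S -> j | gc | jS | Mgc | PjS; M -> g | SS; P -> M | c | Sc | ScP | cjg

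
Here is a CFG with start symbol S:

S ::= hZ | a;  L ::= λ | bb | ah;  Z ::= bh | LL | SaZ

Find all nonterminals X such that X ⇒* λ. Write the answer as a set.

Directly nullable (have an ε-rule): {L}.
Z is nullable via Z -> LL (every symbol on the right is already known nullable).
Not nullable: S — each has a terminal in every rule's right-hand side or depends on a non-nullable symbol.

{L, Z}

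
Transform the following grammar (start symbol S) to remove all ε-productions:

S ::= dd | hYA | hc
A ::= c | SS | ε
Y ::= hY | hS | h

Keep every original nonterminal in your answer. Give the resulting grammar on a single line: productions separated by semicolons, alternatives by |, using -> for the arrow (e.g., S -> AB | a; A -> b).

S -> dd | hY | hc | hYA; A -> c | SS; Y -> h | hS | hY

Nullable set: {A}.
S -> hYA: A nullable, giving hY | hYA.
Drop A -> ε.
Unchanged (no nullable symbols): S -> dd; S -> hc; A -> SS; A -> c; Y -> h; Y -> hS; Y -> hY.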